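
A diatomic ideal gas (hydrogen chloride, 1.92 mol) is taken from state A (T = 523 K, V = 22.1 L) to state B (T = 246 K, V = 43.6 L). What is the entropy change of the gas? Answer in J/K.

ΔS = -19.3 J/K

Entropy is a state function: ΔS = nC_V ln(T₂/T₁) + nR ln(V₂/V₁), with C_V = 5R/2 = 20.79 J mol⁻¹ K⁻¹ for a diatomic ideal gas.
ΔS = 1.92 × [20.79 × ln(246/523) + 8.314 × ln(43.6/22.1)] = -19.3 J/K.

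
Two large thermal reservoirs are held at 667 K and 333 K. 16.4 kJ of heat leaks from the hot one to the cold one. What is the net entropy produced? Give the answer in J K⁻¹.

ΔS_hot = −Q/T_H = −16400/667 = -24.59 J/K and ΔS_cold = +Q/T_C = 16400/333 = 49.25 J/K.
ΔS_total = -24.59 + 49.25 = 24.7 J/K, positive as the second law requires.

ΔS_total = 24.7 J/K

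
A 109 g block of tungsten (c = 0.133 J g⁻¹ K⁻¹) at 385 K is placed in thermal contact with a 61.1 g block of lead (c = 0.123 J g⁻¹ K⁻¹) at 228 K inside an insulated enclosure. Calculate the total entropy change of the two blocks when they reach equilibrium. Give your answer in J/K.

Energy balance: T_f = (m₁c₁T₁ + m₂c₂T₂)/(m₁c₁ + m₂c₂) = 331.4 K.
ΔS₁ = m₁c₁ ln(T_f/T₁) = 14.497 × ln(331.4/385) = -2.1734 J/K.
ΔS₂ = m₂c₂ ln(T_f/T₂) = 7.5153 × ln(331.4/228) = 2.8105 J/K.
ΔS_total = -2.1734 + 2.8105 = 0.637 J/K.

ΔS_total = 0.637 J/K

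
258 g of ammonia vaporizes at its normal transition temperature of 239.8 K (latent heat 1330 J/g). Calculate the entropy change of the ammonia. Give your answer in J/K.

Heat absorbed by the substance: Q = mL = 258 × 1330 = 343140 J.
At constant T, ΔS = Q_rev/T = 343140 / 239.8 = 1430 J/K.

ΔS = 1430 J/K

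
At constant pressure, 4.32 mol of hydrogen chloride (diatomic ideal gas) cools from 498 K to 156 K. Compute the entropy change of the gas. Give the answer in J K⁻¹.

At constant pressure, ΔS = nC_p ln(T₂/T₁) with C_p = 7R/2 = 29.1 J mol⁻¹ K⁻¹.
ΔS = 4.32 × 29.1 × ln(156/498) = -146 J/K.

ΔS = -146 J/K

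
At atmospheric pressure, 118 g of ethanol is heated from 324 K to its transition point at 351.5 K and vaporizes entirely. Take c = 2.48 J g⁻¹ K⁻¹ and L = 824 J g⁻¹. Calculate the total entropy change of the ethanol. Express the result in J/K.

ΔS = 300 J/K

Warming step: ΔS₁ = m c ln(T_tr/T_i) = 118 × 2.48 × ln(351.5/324) = 23.84 J/K.
Phase change: ΔS₂ = +mL/T_tr = 118 × 824 / 351.5 = 276.6 J/K.
ΔS_total = (23.84) + (276.6) = 300 J/K.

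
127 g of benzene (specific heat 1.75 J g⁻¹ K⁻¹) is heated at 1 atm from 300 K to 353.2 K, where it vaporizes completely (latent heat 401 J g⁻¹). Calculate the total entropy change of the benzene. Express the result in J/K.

ΔS = 180 J/K

Warming step: ΔS₁ = m c ln(T_tr/T_i) = 127 × 1.75 × ln(353.2/300) = 36.28 J/K.
Phase change: ΔS₂ = +mL/T_tr = 127 × 401 / 353.2 = 144.2 J/K.
ΔS_total = (36.28) + (144.2) = 180 J/K.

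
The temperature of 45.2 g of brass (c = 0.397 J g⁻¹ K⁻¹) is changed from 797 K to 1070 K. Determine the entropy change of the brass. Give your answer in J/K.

ΔS = ∫dQ_rev/T = m c ln(T₂/T₁) = 45.2 × 0.397 × ln(1070/797) = 5.29 J/K.

ΔS = 5.29 J/K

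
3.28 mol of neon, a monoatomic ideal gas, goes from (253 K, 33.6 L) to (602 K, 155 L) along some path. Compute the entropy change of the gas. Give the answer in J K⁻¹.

ΔS = 77.2 J/K

Entropy is a state function: ΔS = nC_V ln(T₂/T₁) + nR ln(V₂/V₁), with C_V = 3R/2 = 12.47 J mol⁻¹ K⁻¹ for a monoatomic ideal gas.
ΔS = 3.28 × [12.47 × ln(602/253) + 8.314 × ln(155/33.6)] = 77.2 J/K.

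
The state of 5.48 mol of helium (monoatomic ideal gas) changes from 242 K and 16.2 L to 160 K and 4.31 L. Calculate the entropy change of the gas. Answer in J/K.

Entropy is a state function: ΔS = nC_V ln(T₂/T₁) + nR ln(V₂/V₁), with C_V = 3R/2 = 12.47 J mol⁻¹ K⁻¹ for a monoatomic ideal gas.
ΔS = 5.48 × [12.47 × ln(160/242) + 8.314 × ln(4.31/16.2)] = -88.6 J/K.

ΔS = -88.6 J/K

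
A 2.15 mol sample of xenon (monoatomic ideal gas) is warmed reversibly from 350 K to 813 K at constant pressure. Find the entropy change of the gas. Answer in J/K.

At constant pressure, ΔS = nC_p ln(T₂/T₁) with C_p = 5R/2 = 20.79 J mol⁻¹ K⁻¹.
ΔS = 2.15 × 20.79 × ln(813/350) = 37.7 J/K.

ΔS = 37.7 J/K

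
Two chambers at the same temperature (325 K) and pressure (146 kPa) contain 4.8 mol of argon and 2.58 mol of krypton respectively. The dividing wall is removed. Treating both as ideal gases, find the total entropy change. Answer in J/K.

ΔS_mix = 39.7 J/K

Mole fractions: x_A = 4.8/7.38 = 0.65, x_B = 0.35.
ΔS_mix = −R(n_A ln x_A + n_B ln x_B) = −8.314 × (4.8 ln 0.65 + 2.58 ln 0.35) = 39.7 J/K.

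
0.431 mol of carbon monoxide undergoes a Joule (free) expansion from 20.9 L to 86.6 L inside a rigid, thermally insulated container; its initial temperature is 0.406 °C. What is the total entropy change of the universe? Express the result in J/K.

No heat is exchanged and no work is done, so the ideal-gas temperature stays constant.
Entropy is a state function; using a reversible isothermal path, ΔS_gas = nR ln(V₂/V₁) = 0.431 × 8.314 × ln(86.6/20.9) = 5.09 J/K.
The insulated surroundings exchange no heat, so ΔS_surr = 0 and ΔS_universe = ΔS_gas.

ΔS_universe = 5.09 J/K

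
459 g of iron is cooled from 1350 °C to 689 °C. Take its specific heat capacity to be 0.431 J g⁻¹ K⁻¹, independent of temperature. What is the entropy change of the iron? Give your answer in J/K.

In kelvin: T₁ = 1623.15 K, T₂ = 962.15 K. ΔS = ∫dQ_rev/T = m c ln(T₂/T₁) = 459 × 0.431 × ln(962.15/1623.15) = -103 J/K.

ΔS = -103 J/K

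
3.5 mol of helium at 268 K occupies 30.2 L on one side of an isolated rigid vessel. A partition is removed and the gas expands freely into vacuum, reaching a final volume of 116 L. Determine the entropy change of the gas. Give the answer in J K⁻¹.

For an ideal gas in free expansion Q = 0 and W = 0, so T is unchanged.
Entropy is a state function; using a reversible isothermal path, ΔS_gas = nR ln(V₂/V₁) = 3.5 × 8.314 × ln(116/30.2) = 39.2 J/K.

ΔS_gas = 39.2 J/K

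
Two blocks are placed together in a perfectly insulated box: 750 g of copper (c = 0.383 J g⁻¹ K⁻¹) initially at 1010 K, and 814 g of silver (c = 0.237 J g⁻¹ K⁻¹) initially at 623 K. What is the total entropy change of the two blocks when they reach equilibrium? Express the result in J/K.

ΔS_total = 12.9 J/K

Energy balance: T_f = (m₁c₁T₁ + m₂c₂T₂)/(m₁c₁ + m₂c₂) = 854.51 K.
ΔS₁ = m₁c₁ ln(T_f/T₁) = 287.25 × ln(854.51/1010) = -48.02 J/K.
ΔS₂ = m₂c₂ ln(T_f/T₂) = 192.918 × ln(854.51/623) = 60.96 J/K.
ΔS_total = -48.02 + 60.96 = 12.9 J/K.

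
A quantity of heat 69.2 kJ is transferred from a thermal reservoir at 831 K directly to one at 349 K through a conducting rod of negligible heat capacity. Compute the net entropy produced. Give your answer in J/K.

ΔS_hot = −Q/T_H = −69200/831 = -83.27 J/K and ΔS_cold = +Q/T_C = 69200/349 = 198.3 J/K.
ΔS_total = -83.27 + 198.3 = 115 J/K, positive as the second law requires.

ΔS_total = 115 J/K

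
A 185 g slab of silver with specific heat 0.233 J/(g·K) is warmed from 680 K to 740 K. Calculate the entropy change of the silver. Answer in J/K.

ΔS = ∫dQ_rev/T = m c ln(T₂/T₁) = 185 × 0.233 × ln(740/680) = 3.64 J/K.

ΔS = 3.64 J/K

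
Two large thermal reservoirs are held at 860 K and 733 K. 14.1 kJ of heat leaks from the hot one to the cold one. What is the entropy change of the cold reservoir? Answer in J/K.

The cold reservoir gains heat Q, so ΔS_cold = +Q/T_C = 14100/733 = 19.2 J/K.

ΔS_cold = 19.2 J/K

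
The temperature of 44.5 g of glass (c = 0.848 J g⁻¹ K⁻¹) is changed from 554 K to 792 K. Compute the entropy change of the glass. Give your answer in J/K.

ΔS = 13.5 J/K

ΔS = ∫dQ_rev/T = m c ln(T₂/T₁) = 44.5 × 0.848 × ln(792/554) = 13.5 J/K.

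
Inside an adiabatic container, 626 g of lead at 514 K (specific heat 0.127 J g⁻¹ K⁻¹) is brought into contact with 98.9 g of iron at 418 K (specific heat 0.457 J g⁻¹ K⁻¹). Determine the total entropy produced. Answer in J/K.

ΔS_total = 0.603 J/K

Energy balance: T_f = (m₁c₁T₁ + m₂c₂T₂)/(m₁c₁ + m₂c₂) = 479.2 K.
ΔS₁ = m₁c₁ ln(T_f/T₁) = 79.502 × ln(479.2/514) = -5.573 J/K.
ΔS₂ = m₂c₂ ln(T_f/T₂) = 45.1973 × ln(479.2/418) = 6.176 J/K.
ΔS_total = -5.573 + 6.176 = 0.603 J/K.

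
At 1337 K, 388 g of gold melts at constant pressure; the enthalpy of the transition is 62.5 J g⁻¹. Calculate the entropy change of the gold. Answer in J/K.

ΔS = 18.1 J/K

Heat absorbed by the substance: Q = mL = 388 × 62.5 = 24250 J.
At constant T, ΔS = Q_rev/T = 24250 / 1337 = 18.1 J/K.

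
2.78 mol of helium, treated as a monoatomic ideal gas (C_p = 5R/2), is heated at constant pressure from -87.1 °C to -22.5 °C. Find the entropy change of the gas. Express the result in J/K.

In kelvin: T₁ = 186.05 K, T₂ = 250.65 K. At constant pressure, ΔS = nC_p ln(T₂/T₁) with C_p = 5R/2 = 20.79 J mol⁻¹ K⁻¹.
ΔS = 2.78 × 20.79 × ln(250.65/186.05) = 17.2 J/K.

ΔS = 17.2 J/K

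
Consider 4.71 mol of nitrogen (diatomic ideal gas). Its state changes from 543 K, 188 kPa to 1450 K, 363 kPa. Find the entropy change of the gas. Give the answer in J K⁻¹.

ΔS = nC_p ln(T₂/T₁) − nR ln(P₂/P₁), with C_p = 7R/2 = 29.1 J mol⁻¹ K⁻¹ for a diatomic ideal gas.
ΔS = 4.71 × [29.1 × ln(1450/543) − 8.314 × ln(363/188)] = 109 J/K.

ΔS = 109 J/K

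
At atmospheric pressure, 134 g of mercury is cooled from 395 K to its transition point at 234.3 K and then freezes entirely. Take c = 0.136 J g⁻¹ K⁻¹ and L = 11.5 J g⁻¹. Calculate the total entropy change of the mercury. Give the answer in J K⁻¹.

Cooling step: ΔS₁ = m c ln(T_tr/T_i) = 134 × 0.136 × ln(234.3/395) = -9.518 J/K.
Phase change: ΔS₂ = −mL/T_tr = −134 × 11.5 / 234.3 = -6.577 J/K.
ΔS_total = (-9.518) + (-6.577) = -16.1 J/K.

ΔS = -16.1 J/K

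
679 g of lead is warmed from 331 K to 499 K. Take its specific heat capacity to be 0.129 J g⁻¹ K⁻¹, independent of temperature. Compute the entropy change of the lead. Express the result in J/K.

ΔS = ∫dQ_rev/T = m c ln(T₂/T₁) = 679 × 0.129 × ln(499/331) = 36 J/K.

ΔS = 36 J/K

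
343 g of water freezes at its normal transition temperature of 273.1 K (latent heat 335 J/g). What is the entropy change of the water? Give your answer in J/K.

ΔS = -421 J/K

Heat released by the substance: Q = −mL = −343 × 335 = −114905 J.
At constant T, ΔS = Q_rev/T = −114905 / 273.1 = -421 J/K.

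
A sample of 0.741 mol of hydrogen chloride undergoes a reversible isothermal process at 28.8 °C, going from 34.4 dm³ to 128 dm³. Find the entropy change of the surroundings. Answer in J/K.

ΔS_surr = -8.09 J/K

For an isothermal ideal gas ΔS_gas = nR ln(V₂/V₁) = 0.741 × 8.314 × ln(128/34.4) = 8.09 J/K.
The process is reversible, so ΔS_surr = −ΔS_gas = -8.09 J/K and ΔS_universe = 0.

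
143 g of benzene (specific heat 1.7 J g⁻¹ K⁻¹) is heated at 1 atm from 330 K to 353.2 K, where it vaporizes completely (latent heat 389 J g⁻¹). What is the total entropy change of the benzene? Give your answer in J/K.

ΔS = 174 J/K

Warming step: ΔS₁ = m c ln(T_tr/T_i) = 143 × 1.7 × ln(353.2/330) = 16.52 J/K.
Phase change: ΔS₂ = +mL/T_tr = 143 × 389 / 353.2 = 157.5 J/K.
ΔS_total = (16.52) + (157.5) = 174 J/K.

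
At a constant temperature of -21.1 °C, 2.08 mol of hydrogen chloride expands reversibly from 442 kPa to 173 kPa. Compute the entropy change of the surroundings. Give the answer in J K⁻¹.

For an isothermal ideal gas ΔS_gas = nR ln(P₁/P₂) = 2.08 × 8.314 × ln(442/173) = 16.2 J/K.
The process is reversible, so ΔS_surr = −ΔS_gas = -16.2 J/K and ΔS_universe = 0.

ΔS_surr = -16.2 J/K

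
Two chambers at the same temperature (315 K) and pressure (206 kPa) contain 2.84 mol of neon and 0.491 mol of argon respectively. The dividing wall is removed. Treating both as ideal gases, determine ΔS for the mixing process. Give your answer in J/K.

ΔS_mix = 11.6 J/K

Mole fractions: x_A = 2.84/3.33 = 0.853, x_B = 0.147.
ΔS_mix = −R(n_A ln x_A + n_B ln x_B) = −8.314 × (2.84 ln 0.853 + 0.491 ln 0.147) = 11.6 J/K.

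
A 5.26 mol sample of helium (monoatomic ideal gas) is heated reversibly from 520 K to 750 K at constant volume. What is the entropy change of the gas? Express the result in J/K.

At constant volume, ΔS = nC_V ln(T₂/T₁) with C_V = 3R/2 = 12.47 J mol⁻¹ K⁻¹.
ΔS = 5.26 × 12.47 × ln(750/520) = 24 J/K.

ΔS = 24 J/K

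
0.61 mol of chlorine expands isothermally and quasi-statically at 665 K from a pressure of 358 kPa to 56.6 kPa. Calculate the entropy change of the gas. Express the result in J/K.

For an isothermal ideal gas ΔS_gas = nR ln(P₁/P₂) = 0.61 × 8.314 × ln(358/56.6) = 9.35 J/K.

ΔS_gas = 9.35 J/K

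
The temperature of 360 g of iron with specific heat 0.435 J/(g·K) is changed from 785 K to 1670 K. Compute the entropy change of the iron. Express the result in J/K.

ΔS = ∫dQ_rev/T = m c ln(T₂/T₁) = 360 × 0.435 × ln(1670/785) = 118 J/K.

ΔS = 118 J/K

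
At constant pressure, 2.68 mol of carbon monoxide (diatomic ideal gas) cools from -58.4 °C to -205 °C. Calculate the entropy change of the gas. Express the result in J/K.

In kelvin: T₁ = 214.75 K, T₂ = 68.15 K. At constant pressure, ΔS = nC_p ln(T₂/T₁) with C_p = 7R/2 = 29.1 J mol⁻¹ K⁻¹.
ΔS = 2.68 × 29.1 × ln(68.15/214.75) = -89.5 J/K.

ΔS = -89.5 J/K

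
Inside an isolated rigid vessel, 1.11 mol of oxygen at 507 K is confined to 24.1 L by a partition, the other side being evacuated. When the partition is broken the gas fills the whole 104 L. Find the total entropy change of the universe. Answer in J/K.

ΔS_universe = 13.5 J/K

No heat is exchanged and no work is done, so the ideal-gas temperature stays constant.
Entropy is a state function; using a reversible isothermal path, ΔS_gas = nR ln(V₂/V₁) = 1.11 × 8.314 × ln(104/24.1) = 13.5 J/K.
The insulated surroundings exchange no heat, so ΔS_surr = 0 and ΔS_universe = ΔS_gas.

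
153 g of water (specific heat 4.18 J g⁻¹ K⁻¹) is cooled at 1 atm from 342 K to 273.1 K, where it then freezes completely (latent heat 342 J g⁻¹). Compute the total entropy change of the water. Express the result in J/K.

ΔS = -335 J/K

Cooling step: ΔS₁ = m c ln(T_tr/T_i) = 153 × 4.18 × ln(273.1/342) = -143.88 J/K.
Phase change: ΔS₂ = −mL/T_tr = −153 × 342 / 273.1 = -191.6 J/K.
ΔS_total = (-143.88) + (-191.6) = -335 J/K.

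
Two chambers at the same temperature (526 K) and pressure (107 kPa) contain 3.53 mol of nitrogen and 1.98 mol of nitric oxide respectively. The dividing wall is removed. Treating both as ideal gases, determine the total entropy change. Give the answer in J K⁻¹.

Mole fractions: x_A = 3.53/5.51 = 0.641, x_B = 0.359.
ΔS_mix = −R(n_A ln x_A + n_B ln x_B) = −8.314 × (3.53 ln 0.641 + 1.98 ln 0.359) = 29.9 J/K.

ΔS_mix = 29.9 J/K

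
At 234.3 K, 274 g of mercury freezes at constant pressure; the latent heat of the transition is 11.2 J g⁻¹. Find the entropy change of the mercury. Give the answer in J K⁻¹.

Heat released by the substance: Q = −mL = −274 × 11.2 = −3068.8 J.
At constant T, ΔS = Q_rev/T = −3068.8 / 234.3 = -13.1 J/K.

ΔS = -13.1 J/K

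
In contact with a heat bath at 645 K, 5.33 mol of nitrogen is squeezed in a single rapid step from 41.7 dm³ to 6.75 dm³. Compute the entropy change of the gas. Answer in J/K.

ΔS_gas = -80.7 J/K

Entropy is a state function, so ΔS_gas depends only on the end states.
For an isothermal ideal gas ΔS_gas = nR ln(V₂/V₁) = 5.33 × 8.314 × ln(6.75/41.7) = -80.7 J/K.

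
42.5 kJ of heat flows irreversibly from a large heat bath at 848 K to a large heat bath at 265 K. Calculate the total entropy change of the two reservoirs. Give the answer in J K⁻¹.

ΔS_hot = −Q/T_H = −42500/848 = -50.12 J/K and ΔS_cold = +Q/T_C = 42500/265 = 160.4 J/K.
ΔS_total = -50.12 + 160.4 = 110 J/K, positive as the second law requires.

ΔS_total = 110 J/K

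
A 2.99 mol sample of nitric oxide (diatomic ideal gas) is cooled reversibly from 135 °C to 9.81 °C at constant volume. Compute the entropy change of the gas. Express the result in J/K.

In kelvin: T₁ = 408.15 K, T₂ = 282.96 K. At constant volume, ΔS = nC_V ln(T₂/T₁) with C_V = 5R/2 = 20.79 J mol⁻¹ K⁻¹.
ΔS = 2.99 × 20.79 × ln(282.96/408.15) = -22.8 J/K.

ΔS = -22.8 J/K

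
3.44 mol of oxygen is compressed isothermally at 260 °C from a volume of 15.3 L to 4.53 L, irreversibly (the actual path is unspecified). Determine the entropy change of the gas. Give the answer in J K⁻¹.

Entropy is a state function, so ΔS_gas depends only on the end states.
For an isothermal ideal gas ΔS_gas = nR ln(V₂/V₁) = 3.44 × 8.314 × ln(4.53/15.3) = -34.8 J/K.

ΔS_gas = -34.8 J/K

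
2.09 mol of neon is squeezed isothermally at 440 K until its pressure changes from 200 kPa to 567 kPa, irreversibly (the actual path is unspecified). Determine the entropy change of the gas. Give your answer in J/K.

Entropy is a state function, so ΔS_gas depends only on the end states.
For an isothermal ideal gas ΔS_gas = nR ln(P₁/P₂) = 2.09 × 8.314 × ln(200/567) = -18.1 J/K.

ΔS_gas = -18.1 J/K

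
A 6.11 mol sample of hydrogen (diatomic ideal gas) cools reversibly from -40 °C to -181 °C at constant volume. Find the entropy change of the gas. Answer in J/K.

ΔS = -118 J/K

In kelvin: T₁ = 233.15 K, T₂ = 92.15 K. At constant volume, ΔS = nC_V ln(T₂/T₁) with C_V = 5R/2 = 20.79 J mol⁻¹ K⁻¹.
ΔS = 6.11 × 20.79 × ln(92.15/233.15) = -118 J/K.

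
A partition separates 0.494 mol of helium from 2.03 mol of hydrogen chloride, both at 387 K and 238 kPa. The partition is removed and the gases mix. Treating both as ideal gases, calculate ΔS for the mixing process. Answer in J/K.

Mole fractions: x_A = 0.494/2.52 = 0.196, x_B = 0.804.
ΔS_mix = −R(n_A ln x_A + n_B ln x_B) = −8.314 × (0.494 ln 0.196 + 2.03 ln 0.804) = 10.4 J/K.

ΔS_mix = 10.4 J/K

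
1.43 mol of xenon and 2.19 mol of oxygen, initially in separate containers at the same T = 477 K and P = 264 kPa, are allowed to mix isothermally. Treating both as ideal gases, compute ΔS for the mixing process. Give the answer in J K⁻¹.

Mole fractions: x_A = 1.43/3.62 = 0.395, x_B = 0.605.
ΔS_mix = −R(n_A ln x_A + n_B ln x_B) = −8.314 × (1.43 ln 0.395 + 2.19 ln 0.605) = 20.2 J/K.

ΔS_mix = 20.2 J/K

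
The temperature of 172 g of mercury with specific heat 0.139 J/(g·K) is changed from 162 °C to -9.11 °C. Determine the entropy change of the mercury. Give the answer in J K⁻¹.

In kelvin: T₁ = 435.15 K, T₂ = 264.04 K. ΔS = ∫dQ_rev/T = m c ln(T₂/T₁) = 172 × 0.139 × ln(264.04/435.15) = -11.9 J/K.

ΔS = -11.9 J/K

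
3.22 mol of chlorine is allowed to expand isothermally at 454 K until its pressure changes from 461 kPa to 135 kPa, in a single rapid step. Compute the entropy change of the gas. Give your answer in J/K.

Entropy is a state function, so ΔS_gas depends only on the end states.
For an isothermal ideal gas ΔS_gas = nR ln(P₁/P₂) = 3.22 × 8.314 × ln(461/135) = 32.9 J/K.

ΔS_gas = 32.9 J/K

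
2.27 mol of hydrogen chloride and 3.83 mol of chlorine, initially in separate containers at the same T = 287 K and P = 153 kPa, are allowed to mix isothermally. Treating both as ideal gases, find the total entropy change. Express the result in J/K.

ΔS_mix = 33.5 J/K

Mole fractions: x_A = 2.27/6.1 = 0.372, x_B = 0.628.
ΔS_mix = −R(n_A ln x_A + n_B ln x_B) = −8.314 × (2.27 ln 0.372 + 3.83 ln 0.628) = 33.5 J/K.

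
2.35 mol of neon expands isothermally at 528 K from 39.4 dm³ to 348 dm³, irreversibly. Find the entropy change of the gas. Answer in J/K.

ΔS_gas = 42.6 J/K

Entropy is a state function, so ΔS_gas depends only on the end states.
For an isothermal ideal gas ΔS_gas = nR ln(V₂/V₁) = 2.35 × 8.314 × ln(348/39.4) = 42.6 J/K.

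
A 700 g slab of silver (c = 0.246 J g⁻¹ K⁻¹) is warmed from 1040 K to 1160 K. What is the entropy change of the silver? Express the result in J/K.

ΔS = ∫dQ_rev/T = m c ln(T₂/T₁) = 700 × 0.246 × ln(1160/1040) = 18.8 J/K.

ΔS = 18.8 J/K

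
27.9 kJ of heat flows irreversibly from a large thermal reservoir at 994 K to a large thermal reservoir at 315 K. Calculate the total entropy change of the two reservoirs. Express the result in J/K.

ΔS_total = 60.5 J/K

ΔS_hot = −Q/T_H = −27900/994 = -28.07 J/K and ΔS_cold = +Q/T_C = 27900/315 = 88.57 J/K.
ΔS_total = -28.07 + 88.57 = 60.5 J/K, positive as the second law requires.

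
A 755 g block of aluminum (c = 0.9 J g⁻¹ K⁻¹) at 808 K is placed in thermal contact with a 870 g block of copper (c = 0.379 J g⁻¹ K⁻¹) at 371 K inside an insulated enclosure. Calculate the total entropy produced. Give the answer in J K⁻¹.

Energy balance: T_f = (m₁c₁T₁ + m₂c₂T₂)/(m₁c₁ + m₂c₂) = 665.23 K.
ΔS₁ = m₁c₁ ln(T_f/T₁) = 679.5 × ln(665.23/808) = -132.1 J/K.
ΔS₂ = m₂c₂ ln(T_f/T₂) = 329.73 × ln(665.23/371) = 192.5 J/K.
ΔS_total = -132.1 + 192.5 = 60.4 J/K.

ΔS_total = 60.4 J/K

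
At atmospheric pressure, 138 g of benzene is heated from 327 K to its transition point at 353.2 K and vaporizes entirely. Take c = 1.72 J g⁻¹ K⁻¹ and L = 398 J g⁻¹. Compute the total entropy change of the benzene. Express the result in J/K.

ΔS = 174 J/K

Warming step: ΔS₁ = m c ln(T_tr/T_i) = 138 × 1.72 × ln(353.2/327) = 18.29 J/K.
Phase change: ΔS₂ = +mL/T_tr = 138 × 398 / 353.2 = 155.5 J/K.
ΔS_total = (18.29) + (155.5) = 174 J/K.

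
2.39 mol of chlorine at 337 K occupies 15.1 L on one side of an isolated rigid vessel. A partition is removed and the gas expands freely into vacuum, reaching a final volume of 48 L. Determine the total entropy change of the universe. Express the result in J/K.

ΔS_universe = 23 J/K

No heat is exchanged and no work is done, so the ideal-gas temperature stays constant.
Entropy is a state function; using a reversible isothermal path, ΔS_gas = nR ln(V₂/V₁) = 2.39 × 8.314 × ln(48/15.1) = 23 J/K.
The insulated surroundings exchange no heat, so ΔS_surr = 0 and ΔS_universe = ΔS_gas.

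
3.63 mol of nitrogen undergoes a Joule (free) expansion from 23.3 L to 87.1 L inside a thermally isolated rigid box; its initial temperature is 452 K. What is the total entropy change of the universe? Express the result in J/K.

ΔS_universe = 39.8 J/K

For an ideal gas in free expansion Q = 0 and W = 0, so T is unchanged.
Entropy is a state function; using a reversible isothermal path, ΔS_gas = nR ln(V₂/V₁) = 3.63 × 8.314 × ln(87.1/23.3) = 39.8 J/K.
The insulated surroundings exchange no heat, so ΔS_surr = 0 and ΔS_universe = ΔS_gas.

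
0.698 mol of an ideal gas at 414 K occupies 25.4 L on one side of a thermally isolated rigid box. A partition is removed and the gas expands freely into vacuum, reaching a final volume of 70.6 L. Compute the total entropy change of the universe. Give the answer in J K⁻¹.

ΔS_universe = 5.93 J/K

For an ideal gas in free expansion Q = 0 and W = 0, so T is unchanged.
Entropy is a state function; using a reversible isothermal path, ΔS_gas = nR ln(V₂/V₁) = 0.698 × 8.314 × ln(70.6/25.4) = 5.93 J/K.
The insulated surroundings exchange no heat, so ΔS_surr = 0 and ΔS_universe = ΔS_gas.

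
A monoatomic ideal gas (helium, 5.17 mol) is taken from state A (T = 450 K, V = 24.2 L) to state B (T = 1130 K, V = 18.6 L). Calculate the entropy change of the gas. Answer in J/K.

Entropy is a state function: ΔS = nC_V ln(T₂/T₁) + nR ln(V₂/V₁), with C_V = 3R/2 = 12.47 J mol⁻¹ K⁻¹ for a monoatomic ideal gas.
ΔS = 5.17 × [12.47 × ln(1130/450) + 8.314 × ln(18.6/24.2)] = 48.1 J/K.

ΔS = 48.1 J/K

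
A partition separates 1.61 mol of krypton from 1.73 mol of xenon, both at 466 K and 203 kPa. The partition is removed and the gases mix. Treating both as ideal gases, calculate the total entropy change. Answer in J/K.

Mole fractions: x_A = 1.61/3.34 = 0.482, x_B = 0.518.
ΔS_mix = −R(n_A ln x_A + n_B ln x_B) = −8.314 × (1.61 ln 0.482 + 1.73 ln 0.518) = 19.2 J/K.

ΔS_mix = 19.2 J/K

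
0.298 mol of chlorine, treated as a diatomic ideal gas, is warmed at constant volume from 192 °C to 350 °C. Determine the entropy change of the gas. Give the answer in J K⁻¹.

In kelvin: T₁ = 465.15 K, T₂ = 623.15 K. At constant volume, ΔS = nC_V ln(T₂/T₁) with C_V = 5R/2 = 20.79 J mol⁻¹ K⁻¹.
ΔS = 0.298 × 20.79 × ln(623.15/465.15) = 1.81 J/K.

ΔS = 1.81 J/K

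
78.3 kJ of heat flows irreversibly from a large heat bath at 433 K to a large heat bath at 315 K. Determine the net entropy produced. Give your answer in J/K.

ΔS_hot = −Q/T_H = −78300/433 = -180.83 J/K and ΔS_cold = +Q/T_C = 78300/315 = 248.57 J/K.
ΔS_total = -180.83 + 248.57 = 67.7 J/K, positive as the second law requires.

ΔS_total = 67.7 J/K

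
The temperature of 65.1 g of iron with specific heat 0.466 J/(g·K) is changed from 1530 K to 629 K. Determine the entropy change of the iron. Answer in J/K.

ΔS = -27 J/K

ΔS = ∫dQ_rev/T = m c ln(T₂/T₁) = 65.1 × 0.466 × ln(629/1530) = -27 J/K.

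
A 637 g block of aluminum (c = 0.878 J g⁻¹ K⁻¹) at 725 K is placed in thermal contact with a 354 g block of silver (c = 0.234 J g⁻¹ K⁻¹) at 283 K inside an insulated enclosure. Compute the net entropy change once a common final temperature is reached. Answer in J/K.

ΔS_total = 25.3 J/K

Energy balance: T_f = (m₁c₁T₁ + m₂c₂T₂)/(m₁c₁ + m₂c₂) = 667.98 K.
ΔS₁ = m₁c₁ ln(T_f/T₁) = 559.286 × ln(667.98/725) = -45.81 J/K.
ΔS₂ = m₂c₂ ln(T_f/T₂) = 82.836 × ln(667.98/283) = 71.14 J/K.
ΔS_total = -45.81 + 71.14 = 25.3 J/K.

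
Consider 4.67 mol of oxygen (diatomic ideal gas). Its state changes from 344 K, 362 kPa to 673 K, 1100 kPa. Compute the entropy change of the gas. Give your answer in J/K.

ΔS = 48 J/K

ΔS = nC_p ln(T₂/T₁) − nR ln(P₂/P₁), with C_p = 7R/2 = 29.1 J mol⁻¹ K⁻¹ for a diatomic ideal gas.
ΔS = 4.67 × [29.1 × ln(673/344) − 8.314 × ln(1100/362)] = 48 J/K.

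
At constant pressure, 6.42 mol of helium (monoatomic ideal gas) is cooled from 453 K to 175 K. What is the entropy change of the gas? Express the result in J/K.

At constant pressure, ΔS = nC_p ln(T₂/T₁) with C_p = 5R/2 = 20.79 J mol⁻¹ K⁻¹.
ΔS = 6.42 × 20.79 × ln(175/453) = -127 J/K.

ΔS = -127 J/K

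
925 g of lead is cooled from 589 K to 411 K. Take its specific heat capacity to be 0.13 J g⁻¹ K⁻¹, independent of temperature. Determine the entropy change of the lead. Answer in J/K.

ΔS = -43.3 J/K

ΔS = ∫dQ_rev/T = m c ln(T₂/T₁) = 925 × 0.13 × ln(411/589) = -43.3 J/K.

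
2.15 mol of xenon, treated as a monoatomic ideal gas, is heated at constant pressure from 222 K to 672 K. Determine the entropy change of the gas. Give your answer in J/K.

ΔS = 49.5 J/K

At constant pressure, ΔS = nC_p ln(T₂/T₁) with C_p = 5R/2 = 20.79 J mol⁻¹ K⁻¹.
ΔS = 2.15 × 20.79 × ln(672/222) = 49.5 J/K.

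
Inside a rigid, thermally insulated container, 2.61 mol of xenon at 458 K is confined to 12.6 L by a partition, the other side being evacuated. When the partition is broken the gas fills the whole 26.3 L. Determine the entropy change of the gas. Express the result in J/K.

ΔS_gas = 16 J/K

For an ideal gas in free expansion Q = 0 and W = 0, so T is unchanged.
Entropy is a state function; using a reversible isothermal path, ΔS_gas = nR ln(V₂/V₁) = 2.61 × 8.314 × ln(26.3/12.6) = 16 J/K.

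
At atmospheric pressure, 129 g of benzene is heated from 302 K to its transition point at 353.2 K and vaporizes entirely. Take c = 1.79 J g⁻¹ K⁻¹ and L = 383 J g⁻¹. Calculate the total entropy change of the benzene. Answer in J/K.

Warming step: ΔS₁ = m c ln(T_tr/T_i) = 129 × 1.79 × ln(353.2/302) = 36.16 J/K.
Phase change: ΔS₂ = +mL/T_tr = 129 × 383 / 353.2 = 139.9 J/K.
ΔS_total = (36.16) + (139.9) = 176 J/K.

ΔS = 176 J/K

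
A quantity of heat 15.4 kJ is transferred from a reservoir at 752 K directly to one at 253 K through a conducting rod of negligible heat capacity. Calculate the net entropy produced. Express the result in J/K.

ΔS_total = 40.4 J/K

ΔS_hot = −Q/T_H = −15400/752 = -20.48 J/K and ΔS_cold = +Q/T_C = 15400/253 = 60.87 J/K.
ΔS_total = -20.48 + 60.87 = 40.4 J/K, positive as the second law requires.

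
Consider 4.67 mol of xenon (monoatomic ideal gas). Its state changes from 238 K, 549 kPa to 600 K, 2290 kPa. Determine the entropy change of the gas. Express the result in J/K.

ΔS = 34.3 J/K

ΔS = nC_p ln(T₂/T₁) − nR ln(P₂/P₁), with C_p = 5R/2 = 20.79 J mol⁻¹ K⁻¹ for a monoatomic ideal gas.
ΔS = 4.67 × [20.79 × ln(600/238) − 8.314 × ln(2290/549)] = 34.3 J/K.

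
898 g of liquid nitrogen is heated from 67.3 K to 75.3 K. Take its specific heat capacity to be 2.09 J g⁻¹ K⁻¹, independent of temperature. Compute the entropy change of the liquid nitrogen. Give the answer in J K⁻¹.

ΔS = 211 J/K

ΔS = ∫dQ_rev/T = m c ln(T₂/T₁) = 898 × 2.09 × ln(75.3/67.3) = 211 J/K.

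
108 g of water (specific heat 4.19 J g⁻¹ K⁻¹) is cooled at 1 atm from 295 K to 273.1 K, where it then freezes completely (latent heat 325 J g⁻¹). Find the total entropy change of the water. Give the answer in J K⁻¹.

ΔS = -163 J/K

Cooling step: ΔS₁ = m c ln(T_tr/T_i) = 108 × 4.19 × ln(273.1/295) = -34.91 J/K.
Phase change: ΔS₂ = −mL/T_tr = −108 × 325 / 273.1 = -128.5 J/K.
ΔS_total = (-34.91) + (-128.5) = -163 J/K.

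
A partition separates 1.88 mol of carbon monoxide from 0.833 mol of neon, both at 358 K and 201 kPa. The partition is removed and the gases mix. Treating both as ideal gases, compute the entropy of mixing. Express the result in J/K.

Mole fractions: x_A = 1.88/2.71 = 0.693, x_B = 0.307.
ΔS_mix = −R(n_A ln x_A + n_B ln x_B) = −8.314 × (1.88 ln 0.693 + 0.833 ln 0.307) = 13.9 J/K.

ΔS_mix = 13.9 J/K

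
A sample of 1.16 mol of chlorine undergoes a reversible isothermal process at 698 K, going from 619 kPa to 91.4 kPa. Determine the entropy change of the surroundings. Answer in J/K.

ΔS_surr = -18.4 J/K

For an isothermal ideal gas ΔS_gas = nR ln(P₁/P₂) = 1.16 × 8.314 × ln(619/91.4) = 18.4 J/K.
The process is reversible, so ΔS_surr = −ΔS_gas = -18.4 J/K and ΔS_universe = 0.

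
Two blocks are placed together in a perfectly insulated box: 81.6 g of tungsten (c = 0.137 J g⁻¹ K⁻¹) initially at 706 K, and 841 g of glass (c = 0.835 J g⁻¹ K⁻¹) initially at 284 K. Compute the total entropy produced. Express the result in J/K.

Energy balance: T_f = (m₁c₁T₁ + m₂c₂T₂)/(m₁c₁ + m₂c₂) = 290.61 K.
ΔS₁ = m₁c₁ ln(T_f/T₁) = 11.1792 × ln(290.61/706) = -9.923 J/K.
ΔS₂ = m₂c₂ ln(T_f/T₂) = 702.235 × ln(290.61/284) = 16.16 J/K.
ΔS_total = -9.923 + 16.16 = 6.24 J/K.

ΔS_total = 6.24 J/K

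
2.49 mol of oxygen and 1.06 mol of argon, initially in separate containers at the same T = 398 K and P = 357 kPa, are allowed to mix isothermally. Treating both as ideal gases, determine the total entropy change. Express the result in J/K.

ΔS_mix = 18 J/K

Mole fractions: x_A = 2.49/3.55 = 0.701, x_B = 0.299.
ΔS_mix = −R(n_A ln x_A + n_B ln x_B) = −8.314 × (2.49 ln 0.701 + 1.06 ln 0.299) = 18 J/K.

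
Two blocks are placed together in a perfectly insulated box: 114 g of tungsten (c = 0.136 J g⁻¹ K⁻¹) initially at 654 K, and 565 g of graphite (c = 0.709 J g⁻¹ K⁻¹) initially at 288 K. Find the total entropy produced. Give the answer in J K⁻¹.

Energy balance: T_f = (m₁c₁T₁ + m₂c₂T₂)/(m₁c₁ + m₂c₂) = 301.64 K.
ΔS₁ = m₁c₁ ln(T_f/T₁) = 15.504 × ln(301.64/654) = -11.998 J/K.
ΔS₂ = m₂c₂ ln(T_f/T₂) = 400.585 × ln(301.64/288) = 18.533 J/K.
ΔS_total = -11.998 + 18.533 = 6.54 J/K.

ΔS_total = 6.54 J/K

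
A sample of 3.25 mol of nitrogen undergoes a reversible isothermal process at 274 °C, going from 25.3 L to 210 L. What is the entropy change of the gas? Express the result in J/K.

ΔS_gas = 57.2 J/K

For an isothermal ideal gas ΔS_gas = nR ln(V₂/V₁) = 3.25 × 8.314 × ln(210/25.3) = 57.2 J/K.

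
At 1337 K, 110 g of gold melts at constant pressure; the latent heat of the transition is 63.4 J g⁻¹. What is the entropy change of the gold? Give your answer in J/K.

Heat absorbed by the substance: Q = mL = 110 × 63.4 = 6974 J.
At constant T, ΔS = Q_rev/T = 6974 / 1337 = 5.22 J/K.

ΔS = 5.22 J/K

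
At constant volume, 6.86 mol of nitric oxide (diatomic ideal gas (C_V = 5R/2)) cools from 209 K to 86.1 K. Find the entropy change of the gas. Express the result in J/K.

At constant volume, ΔS = nC_V ln(T₂/T₁) with C_V = 5R/2 = 20.79 J mol⁻¹ K⁻¹.
ΔS = 6.86 × 20.79 × ln(86.1/209) = -126 J/K.

ΔS = -126 J/K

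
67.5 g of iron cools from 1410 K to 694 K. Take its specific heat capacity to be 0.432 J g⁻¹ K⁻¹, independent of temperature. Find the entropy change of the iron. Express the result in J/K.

ΔS = ∫dQ_rev/T = m c ln(T₂/T₁) = 67.5 × 0.432 × ln(694/1410) = -20.7 J/K.

ΔS = -20.7 J/K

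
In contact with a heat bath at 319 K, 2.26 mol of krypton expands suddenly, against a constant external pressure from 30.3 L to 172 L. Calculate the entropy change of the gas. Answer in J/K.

ΔS_gas = 32.6 J/K

Entropy is a state function, so ΔS_gas depends only on the end states.
For an isothermal ideal gas ΔS_gas = nR ln(V₂/V₁) = 2.26 × 8.314 × ln(172/30.3) = 32.6 J/K.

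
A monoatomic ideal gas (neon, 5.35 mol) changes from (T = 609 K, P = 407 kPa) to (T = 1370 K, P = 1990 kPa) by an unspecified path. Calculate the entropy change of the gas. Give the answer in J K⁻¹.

ΔS = 19.6 J/K

ΔS = nC_p ln(T₂/T₁) − nR ln(P₂/P₁), with C_p = 5R/2 = 20.79 J mol⁻¹ K⁻¹ for a monoatomic ideal gas.
ΔS = 5.35 × [20.79 × ln(1370/609) − 8.314 × ln(1990/407)] = 19.6 J/K.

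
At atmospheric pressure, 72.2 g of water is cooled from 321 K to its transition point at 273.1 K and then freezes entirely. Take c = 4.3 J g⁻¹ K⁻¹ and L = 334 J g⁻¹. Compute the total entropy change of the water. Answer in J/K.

Cooling step: ΔS₁ = m c ln(T_tr/T_i) = 72.2 × 4.3 × ln(273.1/321) = -50.17 J/K.
Phase change: ΔS₂ = −mL/T_tr = −72.2 × 334 / 273.1 = -88.3 J/K.
ΔS_total = (-50.17) + (-88.3) = -138 J/K.

ΔS = -138 J/K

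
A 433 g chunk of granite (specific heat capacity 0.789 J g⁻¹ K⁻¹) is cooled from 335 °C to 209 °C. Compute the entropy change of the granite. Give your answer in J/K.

In kelvin: T₁ = 608.15 K, T₂ = 482.15 K. ΔS = ∫dQ_rev/T = m c ln(T₂/T₁) = 433 × 0.789 × ln(482.15/608.15) = -79.3 J/K.

ΔS = -79.3 J/K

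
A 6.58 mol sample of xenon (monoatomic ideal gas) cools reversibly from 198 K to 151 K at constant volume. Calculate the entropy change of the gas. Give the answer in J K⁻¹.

At constant volume, ΔS = nC_V ln(T₂/T₁) with C_V = 3R/2 = 12.47 J mol⁻¹ K⁻¹.
ΔS = 6.58 × 12.47 × ln(151/198) = -22.2 J/K.

ΔS = -22.2 J/K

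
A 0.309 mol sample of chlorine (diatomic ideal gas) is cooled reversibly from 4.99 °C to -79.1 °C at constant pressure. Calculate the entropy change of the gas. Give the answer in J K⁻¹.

ΔS = -3.24 J/K

In kelvin: T₁ = 278.14 K, T₂ = 194.05 K. At constant pressure, ΔS = nC_p ln(T₂/T₁) with C_p = 7R/2 = 29.1 J mol⁻¹ K⁻¹.
ΔS = 0.309 × 29.1 × ln(194.05/278.14) = -3.24 J/K.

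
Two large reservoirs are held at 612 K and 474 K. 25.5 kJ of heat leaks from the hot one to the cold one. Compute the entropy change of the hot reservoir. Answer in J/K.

The hot reservoir loses heat Q, so ΔS_hot = −Q/T_H = −25500/612 = -41.7 J/K.

ΔS_hot = -41.7 J/K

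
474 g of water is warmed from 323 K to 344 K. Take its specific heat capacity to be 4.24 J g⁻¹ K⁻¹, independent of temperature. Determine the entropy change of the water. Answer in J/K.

ΔS = ∫dQ_rev/T = m c ln(T₂/T₁) = 474 × 4.24 × ln(344/323) = 127 J/K.

ΔS = 127 J/K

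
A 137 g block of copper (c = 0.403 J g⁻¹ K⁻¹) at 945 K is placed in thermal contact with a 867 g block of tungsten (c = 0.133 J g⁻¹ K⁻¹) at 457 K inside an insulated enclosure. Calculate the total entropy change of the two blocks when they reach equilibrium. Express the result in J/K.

Energy balance: T_f = (m₁c₁T₁ + m₂c₂T₂)/(m₁c₁ + m₂c₂) = 615 K.
ΔS₁ = m₁c₁ ln(T_f/T₁) = 55.211 × ln(615/945) = -23.72 J/K.
ΔS₂ = m₂c₂ ln(T_f/T₂) = 115.311 × ln(615/457) = 34.24 J/K.
ΔS_total = -23.72 + 34.24 = 10.5 J/K.

ΔS_total = 10.5 J/K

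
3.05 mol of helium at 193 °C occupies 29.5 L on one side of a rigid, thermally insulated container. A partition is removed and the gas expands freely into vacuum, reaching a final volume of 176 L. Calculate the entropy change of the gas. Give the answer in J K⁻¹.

ΔS_gas = 45.3 J/K

For an ideal gas in free expansion Q = 0 and W = 0, so T is unchanged.
Entropy is a state function; using a reversible isothermal path, ΔS_gas = nR ln(V₂/V₁) = 3.05 × 8.314 × ln(176/29.5) = 45.3 J/K.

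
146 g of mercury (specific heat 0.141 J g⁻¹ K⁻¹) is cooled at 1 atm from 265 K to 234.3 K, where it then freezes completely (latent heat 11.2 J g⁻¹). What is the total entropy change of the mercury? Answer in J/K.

Cooling step: ΔS₁ = m c ln(T_tr/T_i) = 146 × 0.141 × ln(234.3/265) = -2.535 J/K.
Phase change: ΔS₂ = −mL/T_tr = −146 × 11.2 / 234.3 = -6.979 J/K.
ΔS_total = (-2.535) + (-6.979) = -9.51 J/K.

ΔS = -9.51 J/K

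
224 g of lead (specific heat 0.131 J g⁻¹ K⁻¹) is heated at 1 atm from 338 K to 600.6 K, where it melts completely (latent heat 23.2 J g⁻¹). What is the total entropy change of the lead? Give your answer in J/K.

Warming step: ΔS₁ = m c ln(T_tr/T_i) = 224 × 0.131 × ln(600.6/338) = 16.87 J/K.
Phase change: ΔS₂ = +mL/T_tr = 224 × 23.2 / 600.6 = 8.653 J/K.
ΔS_total = (16.87) + (8.653) = 25.5 J/K.

ΔS = 25.5 J/K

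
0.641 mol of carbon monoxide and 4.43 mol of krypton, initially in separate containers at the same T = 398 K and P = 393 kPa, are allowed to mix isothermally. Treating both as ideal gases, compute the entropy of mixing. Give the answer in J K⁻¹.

Mole fractions: x_A = 0.641/5.07 = 0.126, x_B = 0.874.
ΔS_mix = −R(n_A ln x_A + n_B ln x_B) = −8.314 × (0.641 ln 0.126 + 4.43 ln 0.874) = 16 J/K.

ΔS_mix = 16 J/K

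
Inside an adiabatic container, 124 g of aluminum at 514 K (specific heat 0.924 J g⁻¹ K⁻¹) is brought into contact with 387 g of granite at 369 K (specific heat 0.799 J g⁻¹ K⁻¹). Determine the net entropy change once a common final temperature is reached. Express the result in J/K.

Energy balance: T_f = (m₁c₁T₁ + m₂c₂T₂)/(m₁c₁ + m₂c₂) = 408.2 K.
ΔS₁ = m₁c₁ ln(T_f/T₁) = 114.576 × ln(408.2/514) = -26.41 J/K.
ΔS₂ = m₂c₂ ln(T_f/T₂) = 309.213 × ln(408.2/369) = 31.22 J/K.
ΔS_total = -26.41 + 31.22 = 4.81 J/K.

ΔS_total = 4.81 J/K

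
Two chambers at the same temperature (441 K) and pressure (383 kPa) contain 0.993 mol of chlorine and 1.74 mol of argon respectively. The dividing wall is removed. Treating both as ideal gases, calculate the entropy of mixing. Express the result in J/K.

ΔS_mix = 14.9 J/K

Mole fractions: x_A = 0.993/2.73 = 0.363, x_B = 0.637.
ΔS_mix = −R(n_A ln x_A + n_B ln x_B) = −8.314 × (0.993 ln 0.363 + 1.74 ln 0.637) = 14.9 J/K.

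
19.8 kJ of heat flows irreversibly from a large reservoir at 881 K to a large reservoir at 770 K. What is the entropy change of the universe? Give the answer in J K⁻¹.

ΔS_hot = −Q/T_H = −19800/881 = -22.47 J/K and ΔS_cold = +Q/T_C = 19800/770 = 25.71 J/K.
ΔS_total = -22.47 + 25.71 = 3.24 J/K, positive as the second law requires.

ΔS_total = 3.24 J/K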